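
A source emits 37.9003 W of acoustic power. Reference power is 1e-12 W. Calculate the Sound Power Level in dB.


Given values:
  W = 37.9003 W
  W_ref = 1e-12 W
Formula: SWL = 10 * log10(W / W_ref)
Compute ratio: W / W_ref = 37900300000000
Compute log10: log10(37900300000000) = 13.578643
Multiply: SWL = 10 * 13.578643 = 135.79

135.79 dB


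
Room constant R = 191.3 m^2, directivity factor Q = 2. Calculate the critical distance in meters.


Given values:
  R = 191.3 m^2, Q = 2
Formula: d_c = 0.141 * sqrt(Q * R)
Compute Q * R = 2 * 191.3 = 382.6
Compute sqrt(382.6) = 19.5602
d_c = 0.141 * 19.5602 = 2.758

2.758 m


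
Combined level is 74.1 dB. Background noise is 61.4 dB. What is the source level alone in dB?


Given values:
  L_total = 74.1 dB, L_bg = 61.4 dB
Formula: L_source = 10 * log10(10^(L_total/10) - 10^(L_bg/10))
Convert to linear:
  10^(74.1/10) = 25703957.8277
  10^(61.4/10) = 1380384.2646
Difference: 25703957.8277 - 1380384.2646 = 24323573.5631
L_source = 10 * log10(24323573.5631) = 73.86

73.86 dB


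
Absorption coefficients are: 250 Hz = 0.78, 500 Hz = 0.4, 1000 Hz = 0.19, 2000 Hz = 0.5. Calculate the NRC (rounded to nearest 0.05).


Given values:
  a_250 = 0.78, a_500 = 0.4
  a_1000 = 0.19, a_2000 = 0.5
Formula: NRC = (a250 + a500 + a1000 + a2000) / 4
Sum = 0.78 + 0.4 + 0.19 + 0.5 = 1.87
NRC = 1.87 / 4 = 0.4675
Rounded to nearest 0.05: 0.45

0.45


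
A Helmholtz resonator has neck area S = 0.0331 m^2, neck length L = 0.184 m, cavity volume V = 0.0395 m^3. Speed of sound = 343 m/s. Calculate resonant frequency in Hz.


Given values:
  S = 0.0331 m^2, L = 0.184 m, V = 0.0395 m^3, c = 343 m/s
Formula: f = (c / (2*pi)) * sqrt(S / (V * L))
Compute V * L = 0.0395 * 0.184 = 0.007268
Compute S / (V * L) = 0.0331 / 0.007268 = 4.5542
Compute sqrt(4.5542) = 2.134057
Compute c / (2*pi) = 343 / 6.283185 = 54.590148
f = 54.590148 * 2.134057 = 116.5

116.5 Hz


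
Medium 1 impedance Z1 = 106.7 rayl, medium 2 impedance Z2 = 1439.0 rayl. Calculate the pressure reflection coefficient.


Given values:
  Z1 = 106.7 rayl, Z2 = 1439.0 rayl
Formula: R = (Z2 - Z1) / (Z2 + Z1)
Numerator: Z2 - Z1 = 1439.0 - 106.7 = 1332.3
Denominator: Z2 + Z1 = 1439.0 + 106.7 = 1545.7
R = 1332.3 / 1545.7 = 0.8619

0.8619


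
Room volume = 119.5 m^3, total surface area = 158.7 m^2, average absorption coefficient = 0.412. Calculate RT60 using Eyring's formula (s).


Given values:
  V = 119.5 m^3, S = 158.7 m^2, alpha = 0.412
Formula: RT60 = 0.161 * V / (-S * ln(1 - alpha))
Compute ln(1 - 0.412) = ln(0.588) = -0.531028
Denominator: -158.7 * -0.531028 = 84.2741
Numerator: 0.161 * 119.5 = 19.2395
RT60 = 19.2395 / 84.2741 = 0.228

0.228 s


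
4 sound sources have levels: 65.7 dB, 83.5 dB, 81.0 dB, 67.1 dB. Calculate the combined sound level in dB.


Formula: L_total = 10 * log10( sum(10^(Li/10)) )
  Source 1: 10^(65.7/10) = 3715352.291
  Source 2: 10^(83.5/10) = 223872113.8568
  Source 3: 10^(81.0/10) = 125892541.1794
  Source 4: 10^(67.1/10) = 5128613.8399
Sum of linear values = 358608621.1671
L_total = 10 * log10(358608621.1671) = 85.55

85.55 dB


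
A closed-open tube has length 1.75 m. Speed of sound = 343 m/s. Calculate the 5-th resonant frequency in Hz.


Given values:
  Tube type: closed-open, L = 1.75 m, c = 343 m/s, n = 5
Formula: f_n = (2n - 1) * c / (4 * L)
Compute 2n - 1 = 2*5 - 1 = 9
Compute 4 * L = 4 * 1.75 = 7.0
f = 9 * 343 / 7.0
f = 441.0

441.0 Hz


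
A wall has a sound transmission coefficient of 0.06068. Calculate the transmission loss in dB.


Given values:
  tau = 0.06068
Formula: TL = 10 * log10(1 / tau)
Compute 1 / tau = 1 / 0.06068 = 16.4799
Compute log10(16.4799) = 1.216955
TL = 10 * 1.216955 = 12.17

12.17 dB


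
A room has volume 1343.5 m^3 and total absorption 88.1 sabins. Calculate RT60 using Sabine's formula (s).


Given values:
  V = 1343.5 m^3
  A = 88.1 sabins
Formula: RT60 = 0.161 * V / A
Numerator: 0.161 * 1343.5 = 216.3035
RT60 = 216.3035 / 88.1 = 2.455

2.455 s


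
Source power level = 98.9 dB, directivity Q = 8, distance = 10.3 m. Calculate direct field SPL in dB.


Given values:
  Lw = 98.9 dB, Q = 8, r = 10.3 m
Formula: SPL = Lw + 10 * log10(Q / (4 * pi * r^2))
Compute 4 * pi * r^2 = 4 * pi * 10.3^2 = 1333.1663
Compute Q / denom = 8 / 1333.1663 = 0.00600075
Compute 10 * log10(0.00600075) = -22.2179
SPL = 98.9 + (-22.2179) = 76.68

76.68 dB


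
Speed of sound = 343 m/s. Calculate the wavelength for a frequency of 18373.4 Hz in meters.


Given values:
  c = 343 m/s, f = 18373.4 Hz
Formula: lambda = c / f
lambda = 343 / 18373.4
lambda = 0.0187

0.0187 m


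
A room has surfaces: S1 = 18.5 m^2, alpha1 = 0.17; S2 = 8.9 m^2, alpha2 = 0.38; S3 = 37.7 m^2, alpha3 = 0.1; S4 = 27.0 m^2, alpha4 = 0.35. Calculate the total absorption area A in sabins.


Given surfaces:
  Surface 1: 18.5 * 0.17 = 3.145
  Surface 2: 8.9 * 0.38 = 3.382
  Surface 3: 37.7 * 0.1 = 3.77
  Surface 4: 27.0 * 0.35 = 9.45
Formula: A = sum(Si * alpha_i)
A = 3.145 + 3.382 + 3.77 + 9.45
A = 19.75

19.75 sabins


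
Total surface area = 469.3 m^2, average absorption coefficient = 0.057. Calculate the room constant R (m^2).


Given values:
  S = 469.3 m^2, alpha = 0.057
Formula: R = S * alpha / (1 - alpha)
Numerator: 469.3 * 0.057 = 26.7501
Denominator: 1 - 0.057 = 0.943
R = 26.7501 / 0.943 = 28.37

28.37 m^2


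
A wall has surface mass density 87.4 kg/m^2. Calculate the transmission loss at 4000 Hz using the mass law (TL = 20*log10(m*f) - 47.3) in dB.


Given values:
  m = 87.4 kg/m^2, f = 4000 Hz
Formula: TL = 20 * log10(m * f) - 47.3
Compute m * f = 87.4 * 4000 = 349600.0
Compute log10(349600.0) = 5.543571
Compute 20 * 5.543571 = 110.8714
TL = 110.8714 - 47.3 = 63.57

63.57 dB


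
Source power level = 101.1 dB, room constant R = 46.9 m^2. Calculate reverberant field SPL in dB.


Given values:
  Lw = 101.1 dB, R = 46.9 m^2
Formula: SPL = Lw + 10 * log10(4 / R)
Compute 4 / R = 4 / 46.9 = 0.085288
Compute 10 * log10(0.085288) = -10.6911
SPL = 101.1 + (-10.6911) = 90.41

90.41 dB


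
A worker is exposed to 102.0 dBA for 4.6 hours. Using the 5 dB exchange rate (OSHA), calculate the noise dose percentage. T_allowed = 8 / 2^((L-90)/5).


Given values:
  L = 102.0 dBA, T = 4.6 hours
Formula: T_allowed = 8 / 2^((L - 90) / 5)
Compute exponent: (102.0 - 90) / 5 = 2.4
Compute 2^(2.4) = 5.278032
T_allowed = 8 / 5.278032 = 1.515716 hours
Dose = (T / T_allowed) * 100
Dose = (4.6 / 1.515716) * 100 = 303.49

303.49 %


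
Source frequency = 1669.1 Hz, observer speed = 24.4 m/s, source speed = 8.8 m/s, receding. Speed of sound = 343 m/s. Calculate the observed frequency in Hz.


Given values:
  f_s = 1669.1 Hz, v_o = 24.4 m/s, v_s = 8.8 m/s
  Direction: receding
Formula: f_o = f_s * (c - v_o) / (c + v_s)
Numerator: c - v_o = 343 - 24.4 = 318.6
Denominator: c + v_s = 343 + 8.8 = 351.8
f_o = 1669.1 * 318.6 / 351.8 = 1511.58

1511.58 Hz


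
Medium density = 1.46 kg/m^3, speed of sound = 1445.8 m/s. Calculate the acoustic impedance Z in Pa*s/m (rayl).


Given values:
  rho = 1.46 kg/m^3
  c = 1445.8 m/s
Formula: Z = rho * c
Z = 1.46 * 1445.8
Z = 2110.87

2110.87 rayl


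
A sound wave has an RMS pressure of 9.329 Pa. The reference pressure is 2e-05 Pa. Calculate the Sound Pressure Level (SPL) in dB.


Given values:
  p = 9.329 Pa
  p_ref = 2e-05 Pa
Formula: SPL = 20 * log10(p / p_ref)
Compute ratio: p / p_ref = 9.329 / 2e-05 = 466450
Compute log10: log10(466450) = 5.668805
Multiply: SPL = 20 * 5.668805 = 113.38

113.38 dB


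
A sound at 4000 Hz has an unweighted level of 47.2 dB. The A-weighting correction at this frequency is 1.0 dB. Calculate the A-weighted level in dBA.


Given values:
  SPL = 47.2 dB
  A-weighting at 4000 Hz = 1.0 dB
Formula: L_A = SPL + A_weight
L_A = 47.2 + (1.0)
L_A = 48.2

48.2 dBA


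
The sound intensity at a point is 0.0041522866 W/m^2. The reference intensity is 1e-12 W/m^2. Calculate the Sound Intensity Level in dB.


Given values:
  I = 0.0041522866 W/m^2
  I_ref = 1e-12 W/m^2
Formula: SIL = 10 * log10(I / I_ref)
Compute ratio: I / I_ref = 4152286600
Compute log10: log10(4152286600) = 9.618287
Multiply: SIL = 10 * 9.618287 = 96.18

96.18 dB


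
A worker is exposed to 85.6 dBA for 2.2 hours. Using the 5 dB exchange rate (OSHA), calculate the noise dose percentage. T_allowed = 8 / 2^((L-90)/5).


Given values:
  L = 85.6 dBA, T = 2.2 hours
Formula: T_allowed = 8 / 2^((L - 90) / 5)
Compute exponent: (85.6 - 90) / 5 = -0.88
Compute 2^(-0.88) = 0.543367
T_allowed = 8 / 0.543367 = 14.723014 hours
Dose = (T / T_allowed) * 100
Dose = (2.2 / 14.723014) * 100 = 14.94

14.94 %


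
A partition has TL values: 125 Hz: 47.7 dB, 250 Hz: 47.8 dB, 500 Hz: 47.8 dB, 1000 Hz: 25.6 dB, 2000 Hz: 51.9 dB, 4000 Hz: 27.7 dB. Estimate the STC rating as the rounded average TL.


Given TL values at each frequency:
  125 Hz: 47.7 dB
  250 Hz: 47.8 dB
  500 Hz: 47.8 dB
  1000 Hz: 25.6 dB
  2000 Hz: 51.9 dB
  4000 Hz: 27.7 dB
Formula: STC ~ round(average of TL values)
Sum = 47.7 + 47.8 + 47.8 + 25.6 + 51.9 + 27.7 = 248.5
Average = 248.5 / 6 = 41.42
Rounded: 41

41


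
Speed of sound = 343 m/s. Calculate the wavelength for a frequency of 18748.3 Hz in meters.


Given values:
  c = 343 m/s, f = 18748.3 Hz
Formula: lambda = c / f
lambda = 343 / 18748.3
lambda = 0.0183

0.0183 m


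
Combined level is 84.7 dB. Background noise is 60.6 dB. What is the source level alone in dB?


Given values:
  L_total = 84.7 dB, L_bg = 60.6 dB
Formula: L_source = 10 * log10(10^(L_total/10) - 10^(L_bg/10))
Convert to linear:
  10^(84.7/10) = 295120922.6666
  10^(60.6/10) = 1148153.6215
Difference: 295120922.6666 - 1148153.6215 = 293972769.0451
L_source = 10 * log10(293972769.0451) = 84.68

84.68 dB


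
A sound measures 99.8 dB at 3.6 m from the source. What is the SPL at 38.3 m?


Given values:
  SPL1 = 99.8 dB, r1 = 3.6 m, r2 = 38.3 m
Formula: SPL2 = SPL1 - 20 * log10(r2 / r1)
Compute ratio: r2 / r1 = 38.3 / 3.6 = 10.6389
Compute log10: log10(10.6389) = 1.026897
Compute drop: 20 * 1.026897 = 20.5379
SPL2 = 99.8 - 20.5379 = 79.26

79.26 dB


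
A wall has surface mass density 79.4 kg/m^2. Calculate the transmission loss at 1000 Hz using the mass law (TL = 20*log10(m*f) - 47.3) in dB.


Given values:
  m = 79.4 kg/m^2, f = 1000 Hz
Formula: TL = 20 * log10(m * f) - 47.3
Compute m * f = 79.4 * 1000 = 79400.0
Compute log10(79400.0) = 4.899821
Compute 20 * 4.899821 = 97.9964
TL = 97.9964 - 47.3 = 50.7

50.7 dB


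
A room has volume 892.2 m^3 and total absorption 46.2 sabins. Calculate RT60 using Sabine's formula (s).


Given values:
  V = 892.2 m^3
  A = 46.2 sabins
Formula: RT60 = 0.161 * V / A
Numerator: 0.161 * 892.2 = 143.6442
RT60 = 143.6442 / 46.2 = 3.109

3.109 s


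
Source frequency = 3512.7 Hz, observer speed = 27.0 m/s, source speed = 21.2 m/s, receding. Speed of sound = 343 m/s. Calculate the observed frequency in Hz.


Given values:
  f_s = 3512.7 Hz, v_o = 27.0 m/s, v_s = 21.2 m/s
  Direction: receding
Formula: f_o = f_s * (c - v_o) / (c + v_s)
Numerator: c - v_o = 343 - 27.0 = 316.0
Denominator: c + v_s = 343 + 21.2 = 364.2
f_o = 3512.7 * 316.0 / 364.2 = 3047.81

3047.81 Hz


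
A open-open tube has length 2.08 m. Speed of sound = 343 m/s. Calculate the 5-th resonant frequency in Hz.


Given values:
  Tube type: open-open, L = 2.08 m, c = 343 m/s, n = 5
Formula: f_n = n * c / (2 * L)
Compute 2 * L = 2 * 2.08 = 4.16
f = 5 * 343 / 4.16
f = 412.26

412.26 Hz


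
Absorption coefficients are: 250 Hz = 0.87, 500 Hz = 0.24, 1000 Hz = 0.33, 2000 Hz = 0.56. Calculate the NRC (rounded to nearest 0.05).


Given values:
  a_250 = 0.87, a_500 = 0.24
  a_1000 = 0.33, a_2000 = 0.56
Formula: NRC = (a250 + a500 + a1000 + a2000) / 4
Sum = 0.87 + 0.24 + 0.33 + 0.56 = 2.0
NRC = 2.0 / 4 = 0.5
Rounded to nearest 0.05: 0.5

0.5


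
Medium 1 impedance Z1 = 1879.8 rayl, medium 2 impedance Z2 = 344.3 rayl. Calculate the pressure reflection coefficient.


Given values:
  Z1 = 1879.8 rayl, Z2 = 344.3 rayl
Formula: R = (Z2 - Z1) / (Z2 + Z1)
Numerator: Z2 - Z1 = 344.3 - 1879.8 = -1535.5
Denominator: Z2 + Z1 = 344.3 + 1879.8 = 2224.1
R = -1535.5 / 2224.1 = -0.6904

-0.6904


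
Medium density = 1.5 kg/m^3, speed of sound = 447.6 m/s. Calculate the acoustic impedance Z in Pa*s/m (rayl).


Given values:
  rho = 1.5 kg/m^3
  c = 447.6 m/s
Formula: Z = rho * c
Z = 1.5 * 447.6
Z = 671.4

671.4 rayl


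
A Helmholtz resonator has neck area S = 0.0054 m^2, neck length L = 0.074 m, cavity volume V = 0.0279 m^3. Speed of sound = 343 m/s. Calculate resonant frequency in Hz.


Given values:
  S = 0.0054 m^2, L = 0.074 m, V = 0.0279 m^3, c = 343 m/s
Formula: f = (c / (2*pi)) * sqrt(S / (V * L))
Compute V * L = 0.0279 * 0.074 = 0.0020646
Compute S / (V * L) = 0.0054 / 0.0020646 = 2.6155
Compute sqrt(2.6155) = 1.617251
Compute c / (2*pi) = 343 / 6.283185 = 54.590148
f = 54.590148 * 1.617251 = 88.29

88.29 Hz


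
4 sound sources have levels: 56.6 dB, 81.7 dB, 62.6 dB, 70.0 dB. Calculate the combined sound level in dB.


Formula: L_total = 10 * log10( sum(10^(Li/10)) )
  Source 1: 10^(56.6/10) = 457088.1896
  Source 2: 10^(81.7/10) = 147910838.8168
  Source 3: 10^(62.6/10) = 1819700.8586
  Source 4: 10^(70.0/10) = 10000000.0
Sum of linear values = 160187627.865
L_total = 10 * log10(160187627.865) = 82.05

82.05 dB


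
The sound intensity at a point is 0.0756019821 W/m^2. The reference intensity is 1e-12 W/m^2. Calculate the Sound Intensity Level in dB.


Given values:
  I = 0.0756019821 W/m^2
  I_ref = 1e-12 W/m^2
Formula: SIL = 10 * log10(I / I_ref)
Compute ratio: I / I_ref = 75601982100
Compute log10: log10(75601982100) = 10.878533
Multiply: SIL = 10 * 10.878533 = 108.79

108.79 dB


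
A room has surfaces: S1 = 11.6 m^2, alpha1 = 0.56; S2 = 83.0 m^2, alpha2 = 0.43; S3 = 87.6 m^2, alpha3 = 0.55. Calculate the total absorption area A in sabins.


Given surfaces:
  Surface 1: 11.6 * 0.56 = 6.496
  Surface 2: 83.0 * 0.43 = 35.69
  Surface 3: 87.6 * 0.55 = 48.18
Formula: A = sum(Si * alpha_i)
A = 6.496 + 35.69 + 48.18
A = 90.37

90.37 sabins


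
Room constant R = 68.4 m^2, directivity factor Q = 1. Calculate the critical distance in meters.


Given values:
  R = 68.4 m^2, Q = 1
Formula: d_c = 0.141 * sqrt(Q * R)
Compute Q * R = 1 * 68.4 = 68.4
Compute sqrt(68.4) = 8.2704
d_c = 0.141 * 8.2704 = 1.166

1.166 m


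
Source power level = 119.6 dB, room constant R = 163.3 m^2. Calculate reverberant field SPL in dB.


Given values:
  Lw = 119.6 dB, R = 163.3 m^2
Formula: SPL = Lw + 10 * log10(4 / R)
Compute 4 / R = 4 / 163.3 = 0.024495
Compute 10 * log10(0.024495) = -16.1092
SPL = 119.6 + (-16.1092) = 103.49

103.49 dB


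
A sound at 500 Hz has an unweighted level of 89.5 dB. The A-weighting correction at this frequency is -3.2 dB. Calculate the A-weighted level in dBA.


Given values:
  SPL = 89.5 dB
  A-weighting at 500 Hz = -3.2 dB
Formula: L_A = SPL + A_weight
L_A = 89.5 + (-3.2)
L_A = 86.3

86.3 dBA


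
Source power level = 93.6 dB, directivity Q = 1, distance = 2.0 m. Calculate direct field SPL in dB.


Given values:
  Lw = 93.6 dB, Q = 1, r = 2.0 m
Formula: SPL = Lw + 10 * log10(Q / (4 * pi * r^2))
Compute 4 * pi * r^2 = 4 * pi * 2.0^2 = 50.2655
Compute Q / denom = 1 / 50.2655 = 0.01989436
Compute 10 * log10(0.01989436) = -17.0127
SPL = 93.6 + (-17.0127) = 76.59

76.59 dB


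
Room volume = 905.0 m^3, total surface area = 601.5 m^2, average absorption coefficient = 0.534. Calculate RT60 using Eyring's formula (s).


Given values:
  V = 905.0 m^3, S = 601.5 m^2, alpha = 0.534
Formula: RT60 = 0.161 * V / (-S * ln(1 - alpha))
Compute ln(1 - 0.534) = ln(0.466) = -0.76357
Denominator: -601.5 * -0.76357 = 459.2874
Numerator: 0.161 * 905.0 = 145.705
RT60 = 145.705 / 459.2874 = 0.317

0.317 s


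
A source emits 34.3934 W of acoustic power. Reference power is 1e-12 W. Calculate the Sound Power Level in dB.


Given values:
  W = 34.3934 W
  W_ref = 1e-12 W
Formula: SWL = 10 * log10(W / W_ref)
Compute ratio: W / W_ref = 34393400000000
Compute log10: log10(34393400000000) = 13.536475
Multiply: SWL = 10 * 13.536475 = 135.36

135.36 dB


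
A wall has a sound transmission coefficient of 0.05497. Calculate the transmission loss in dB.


Given values:
  tau = 0.05497
Formula: TL = 10 * log10(1 / tau)
Compute 1 / tau = 1 / 0.05497 = 18.1917
Compute log10(18.1917) = 1.259873
TL = 10 * 1.259873 = 12.6

12.6 dB


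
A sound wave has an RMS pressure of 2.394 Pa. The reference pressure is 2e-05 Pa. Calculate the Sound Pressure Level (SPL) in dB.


Given values:
  p = 2.394 Pa
  p_ref = 2e-05 Pa
Formula: SPL = 20 * log10(p / p_ref)
Compute ratio: p / p_ref = 2.394 / 2e-05 = 119700
Compute log10: log10(119700) = 5.078094
Multiply: SPL = 20 * 5.078094 = 101.56

101.56 dB


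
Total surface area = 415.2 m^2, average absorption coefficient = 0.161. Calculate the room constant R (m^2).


Given values:
  S = 415.2 m^2, alpha = 0.161
Formula: R = S * alpha / (1 - alpha)
Numerator: 415.2 * 0.161 = 66.8472
Denominator: 1 - 0.161 = 0.839
R = 66.8472 / 0.839 = 79.67

79.67 m^2


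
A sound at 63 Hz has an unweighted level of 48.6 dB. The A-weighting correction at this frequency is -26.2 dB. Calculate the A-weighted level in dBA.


Given values:
  SPL = 48.6 dB
  A-weighting at 63 Hz = -26.2 dB
Formula: L_A = SPL + A_weight
L_A = 48.6 + (-26.2)
L_A = 22.4

22.4 dBA


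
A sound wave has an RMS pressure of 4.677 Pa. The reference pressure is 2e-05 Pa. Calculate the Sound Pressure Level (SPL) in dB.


Given values:
  p = 4.677 Pa
  p_ref = 2e-05 Pa
Formula: SPL = 20 * log10(p / p_ref)
Compute ratio: p / p_ref = 4.677 / 2e-05 = 233850
Compute log10: log10(233850) = 5.368937
Multiply: SPL = 20 * 5.368937 = 107.38

107.38 dB


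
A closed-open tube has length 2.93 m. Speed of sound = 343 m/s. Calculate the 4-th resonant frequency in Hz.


Given values:
  Tube type: closed-open, L = 2.93 m, c = 343 m/s, n = 4
Formula: f_n = (2n - 1) * c / (4 * L)
Compute 2n - 1 = 2*4 - 1 = 7
Compute 4 * L = 4 * 2.93 = 11.72
f = 7 * 343 / 11.72
f = 204.86

204.86 Hz


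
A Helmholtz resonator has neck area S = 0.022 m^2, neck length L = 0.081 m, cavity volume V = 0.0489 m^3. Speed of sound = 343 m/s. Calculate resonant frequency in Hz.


Given values:
  S = 0.022 m^2, L = 0.081 m, V = 0.0489 m^3, c = 343 m/s
Formula: f = (c / (2*pi)) * sqrt(S / (V * L))
Compute V * L = 0.0489 * 0.081 = 0.0039609
Compute S / (V * L) = 0.022 / 0.0039609 = 5.5543
Compute sqrt(5.5543) = 2.356756
Compute c / (2*pi) = 343 / 6.283185 = 54.590148
f = 54.590148 * 2.356756 = 128.66

128.66 Hz


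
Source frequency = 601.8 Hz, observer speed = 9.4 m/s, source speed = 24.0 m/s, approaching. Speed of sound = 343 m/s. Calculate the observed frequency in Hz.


Given values:
  f_s = 601.8 Hz, v_o = 9.4 m/s, v_s = 24.0 m/s
  Direction: approaching
Formula: f_o = f_s * (c + v_o) / (c - v_s)
Numerator: c + v_o = 343 + 9.4 = 352.4
Denominator: c - v_s = 343 - 24.0 = 319.0
f_o = 601.8 * 352.4 / 319.0 = 664.81

664.81 Hz


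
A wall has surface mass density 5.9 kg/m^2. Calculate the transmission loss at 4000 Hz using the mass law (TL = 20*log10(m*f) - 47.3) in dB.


Given values:
  m = 5.9 kg/m^2, f = 4000 Hz
Formula: TL = 20 * log10(m * f) - 47.3
Compute m * f = 5.9 * 4000 = 23600.0
Compute log10(23600.0) = 4.372912
Compute 20 * 4.372912 = 87.4582
TL = 87.4582 - 47.3 = 40.16

40.16 dB


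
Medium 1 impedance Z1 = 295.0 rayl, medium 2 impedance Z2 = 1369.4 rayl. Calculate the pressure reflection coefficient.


Given values:
  Z1 = 295.0 rayl, Z2 = 1369.4 rayl
Formula: R = (Z2 - Z1) / (Z2 + Z1)
Numerator: Z2 - Z1 = 1369.4 - 295.0 = 1074.4
Denominator: Z2 + Z1 = 1369.4 + 295.0 = 1664.4
R = 1074.4 / 1664.4 = 0.6455

0.6455


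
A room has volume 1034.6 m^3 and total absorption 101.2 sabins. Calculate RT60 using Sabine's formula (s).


Given values:
  V = 1034.6 m^3
  A = 101.2 sabins
Formula: RT60 = 0.161 * V / A
Numerator: 0.161 * 1034.6 = 166.5706
RT60 = 166.5706 / 101.2 = 1.646

1.646 s


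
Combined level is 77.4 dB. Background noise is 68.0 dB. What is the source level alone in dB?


Given values:
  L_total = 77.4 dB, L_bg = 68.0 dB
Formula: L_source = 10 * log10(10^(L_total/10) - 10^(L_bg/10))
Convert to linear:
  10^(77.4/10) = 54954087.3858
  10^(68.0/10) = 6309573.4448
Difference: 54954087.3858 - 6309573.4448 = 48644513.941
L_source = 10 * log10(48644513.941) = 76.87

76.87 dB


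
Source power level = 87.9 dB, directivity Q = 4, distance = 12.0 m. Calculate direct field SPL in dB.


Given values:
  Lw = 87.9 dB, Q = 4, r = 12.0 m
Formula: SPL = Lw + 10 * log10(Q / (4 * pi * r^2))
Compute 4 * pi * r^2 = 4 * pi * 12.0^2 = 1809.5574
Compute Q / denom = 4 / 1809.5574 = 0.00221049
Compute 10 * log10(0.00221049) = -26.5551
SPL = 87.9 + (-26.5551) = 61.34

61.34 dB


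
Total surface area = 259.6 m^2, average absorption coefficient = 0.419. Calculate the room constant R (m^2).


Given values:
  S = 259.6 m^2, alpha = 0.419
Formula: R = S * alpha / (1 - alpha)
Numerator: 259.6 * 0.419 = 108.7724
Denominator: 1 - 0.419 = 0.581
R = 108.7724 / 0.581 = 187.22

187.22 m^2


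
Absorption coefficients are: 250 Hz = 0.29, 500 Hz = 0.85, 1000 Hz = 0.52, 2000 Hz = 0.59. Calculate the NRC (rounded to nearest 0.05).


Given values:
  a_250 = 0.29, a_500 = 0.85
  a_1000 = 0.52, a_2000 = 0.59
Formula: NRC = (a250 + a500 + a1000 + a2000) / 4
Sum = 0.29 + 0.85 + 0.52 + 0.59 = 2.25
NRC = 2.25 / 4 = 0.5625
Rounded to nearest 0.05: 0.55

0.55


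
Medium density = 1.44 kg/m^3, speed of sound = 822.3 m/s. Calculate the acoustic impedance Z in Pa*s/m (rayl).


Given values:
  rho = 1.44 kg/m^3
  c = 822.3 m/s
Formula: Z = rho * c
Z = 1.44 * 822.3
Z = 1184.11

1184.11 rayl


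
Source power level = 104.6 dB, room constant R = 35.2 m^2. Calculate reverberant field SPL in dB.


Given values:
  Lw = 104.6 dB, R = 35.2 m^2
Formula: SPL = Lw + 10 * log10(4 / R)
Compute 4 / R = 4 / 35.2 = 0.113636
Compute 10 * log10(0.113636) = -9.4448
SPL = 104.6 + (-9.4448) = 95.16

95.16 dB


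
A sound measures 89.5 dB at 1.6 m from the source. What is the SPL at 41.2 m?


Given values:
  SPL1 = 89.5 dB, r1 = 1.6 m, r2 = 41.2 m
Formula: SPL2 = SPL1 - 20 * log10(r2 / r1)
Compute ratio: r2 / r1 = 41.2 / 1.6 = 25.75
Compute log10: log10(25.75) = 1.410777
Compute drop: 20 * 1.410777 = 28.2155
SPL2 = 89.5 - 28.2155 = 61.28

61.28 dB


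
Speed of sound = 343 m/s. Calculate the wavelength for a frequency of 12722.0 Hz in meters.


Given values:
  c = 343 m/s, f = 12722.0 Hz
Formula: lambda = c / f
lambda = 343 / 12722.0
lambda = 0.027

0.027 m


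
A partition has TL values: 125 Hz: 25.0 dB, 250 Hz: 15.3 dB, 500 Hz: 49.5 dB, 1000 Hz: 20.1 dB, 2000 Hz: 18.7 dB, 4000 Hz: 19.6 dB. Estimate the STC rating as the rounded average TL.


Given TL values at each frequency:
  125 Hz: 25.0 dB
  250 Hz: 15.3 dB
  500 Hz: 49.5 dB
  1000 Hz: 20.1 dB
  2000 Hz: 18.7 dB
  4000 Hz: 19.6 dB
Formula: STC ~ round(average of TL values)
Sum = 25.0 + 15.3 + 49.5 + 20.1 + 18.7 + 19.6 = 148.2
Average = 148.2 / 6 = 24.7
Rounded: 25

25


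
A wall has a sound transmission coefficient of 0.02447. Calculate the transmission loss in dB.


Given values:
  tau = 0.02447
Formula: TL = 10 * log10(1 / tau)
Compute 1 / tau = 1 / 0.02447 = 40.8664
Compute log10(40.8664) = 1.611366
TL = 10 * 1.611366 = 16.11

16.11 dB


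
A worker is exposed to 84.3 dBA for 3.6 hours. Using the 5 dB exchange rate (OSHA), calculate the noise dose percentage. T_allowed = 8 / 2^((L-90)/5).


Given values:
  L = 84.3 dBA, T = 3.6 hours
Formula: T_allowed = 8 / 2^((L - 90) / 5)
Compute exponent: (84.3 - 90) / 5 = -1.14
Compute 2^(-1.14) = 0.45376
T_allowed = 8 / 0.45376 = 17.630465 hours
Dose = (T / T_allowed) * 100
Dose = (3.6 / 17.630465) * 100 = 20.42

20.42 %


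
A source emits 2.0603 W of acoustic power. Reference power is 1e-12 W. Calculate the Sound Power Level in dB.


Given values:
  W = 2.0603 W
  W_ref = 1e-12 W
Formula: SWL = 10 * log10(W / W_ref)
Compute ratio: W / W_ref = 2060300000000
Compute log10: log10(2060300000000) = 12.31393
Multiply: SWL = 10 * 12.31393 = 123.14

123.14 dB


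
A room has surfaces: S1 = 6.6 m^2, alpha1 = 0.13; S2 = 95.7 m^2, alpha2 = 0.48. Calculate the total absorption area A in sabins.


Given surfaces:
  Surface 1: 6.6 * 0.13 = 0.858
  Surface 2: 95.7 * 0.48 = 45.936
Formula: A = sum(Si * alpha_i)
A = 0.858 + 45.936
A = 46.79

46.79 sabins


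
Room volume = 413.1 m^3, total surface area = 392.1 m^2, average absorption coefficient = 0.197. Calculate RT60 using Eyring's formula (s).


Given values:
  V = 413.1 m^3, S = 392.1 m^2, alpha = 0.197
Formula: RT60 = 0.161 * V / (-S * ln(1 - alpha))
Compute ln(1 - 0.197) = ln(0.803) = -0.219401
Denominator: -392.1 * -0.219401 = 86.0271
Numerator: 0.161 * 413.1 = 66.5091
RT60 = 66.5091 / 86.0271 = 0.773

0.773 s


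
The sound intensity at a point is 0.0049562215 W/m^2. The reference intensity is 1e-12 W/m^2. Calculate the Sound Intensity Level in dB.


Given values:
  I = 0.0049562215 W/m^2
  I_ref = 1e-12 W/m^2
Formula: SIL = 10 * log10(I / I_ref)
Compute ratio: I / I_ref = 4956221500
Compute log10: log10(4956221500) = 9.695151
Multiply: SIL = 10 * 9.695151 = 96.95

96.95 dB


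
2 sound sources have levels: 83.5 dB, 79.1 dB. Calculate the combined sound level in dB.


Formula: L_total = 10 * log10( sum(10^(Li/10)) )
  Source 1: 10^(83.5/10) = 223872113.8568
  Source 2: 10^(79.1/10) = 81283051.6164
Sum of linear values = 305155165.4732
L_total = 10 * log10(305155165.4732) = 84.85

84.85 dB


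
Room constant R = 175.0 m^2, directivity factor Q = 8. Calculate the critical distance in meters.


Given values:
  R = 175.0 m^2, Q = 8
Formula: d_c = 0.141 * sqrt(Q * R)
Compute Q * R = 8 * 175.0 = 1400.0
Compute sqrt(1400.0) = 37.4166
d_c = 0.141 * 37.4166 = 5.276

5.276 m


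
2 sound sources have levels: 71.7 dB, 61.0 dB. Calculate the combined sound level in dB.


Formula: L_total = 10 * log10( sum(10^(Li/10)) )
  Source 1: 10^(71.7/10) = 14791083.8817
  Source 2: 10^(61.0/10) = 1258925.4118
Sum of linear values = 16050009.2935
L_total = 10 * log10(16050009.2935) = 72.05

72.05 dB


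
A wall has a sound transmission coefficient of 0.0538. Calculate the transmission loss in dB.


Given values:
  tau = 0.0538
Formula: TL = 10 * log10(1 / tau)
Compute 1 / tau = 1 / 0.0538 = 18.5874
Compute log10(18.5874) = 1.269219
TL = 10 * 1.269219 = 12.69

12.69 dB


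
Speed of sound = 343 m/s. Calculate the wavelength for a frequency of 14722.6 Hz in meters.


Given values:
  c = 343 m/s, f = 14722.6 Hz
Formula: lambda = c / f
lambda = 343 / 14722.6
lambda = 0.0233

0.0233 m


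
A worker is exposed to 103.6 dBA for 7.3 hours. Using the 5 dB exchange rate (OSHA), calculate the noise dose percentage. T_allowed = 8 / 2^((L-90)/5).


Given values:
  L = 103.6 dBA, T = 7.3 hours
Formula: T_allowed = 8 / 2^((L - 90) / 5)
Compute exponent: (103.6 - 90) / 5 = 2.72
Compute 2^(2.72) = 6.588728
T_allowed = 8 / 6.588728 = 1.214195 hours
Dose = (T / T_allowed) * 100
Dose = (7.3 / 1.214195) * 100 = 601.22

601.22 %


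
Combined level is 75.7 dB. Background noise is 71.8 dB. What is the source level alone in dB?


Given values:
  L_total = 75.7 dB, L_bg = 71.8 dB
Formula: L_source = 10 * log10(10^(L_total/10) - 10^(L_bg/10))
Convert to linear:
  10^(75.7/10) = 37153522.9097
  10^(71.8/10) = 15135612.4844
Difference: 37153522.9097 - 15135612.4844 = 22017910.4253
L_source = 10 * log10(22017910.4253) = 73.43

73.43 dB


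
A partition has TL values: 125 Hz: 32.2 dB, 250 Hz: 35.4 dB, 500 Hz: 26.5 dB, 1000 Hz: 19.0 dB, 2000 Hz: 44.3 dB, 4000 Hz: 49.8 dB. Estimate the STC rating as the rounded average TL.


Given TL values at each frequency:
  125 Hz: 32.2 dB
  250 Hz: 35.4 dB
  500 Hz: 26.5 dB
  1000 Hz: 19.0 dB
  2000 Hz: 44.3 dB
  4000 Hz: 49.8 dB
Formula: STC ~ round(average of TL values)
Sum = 32.2 + 35.4 + 26.5 + 19.0 + 44.3 + 49.8 = 207.2
Average = 207.2 / 6 = 34.53
Rounded: 35

35


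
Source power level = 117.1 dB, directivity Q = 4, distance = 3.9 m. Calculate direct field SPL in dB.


Given values:
  Lw = 117.1 dB, Q = 4, r = 3.9 m
Formula: SPL = Lw + 10 * log10(Q / (4 * pi * r^2))
Compute 4 * pi * r^2 = 4 * pi * 3.9^2 = 191.1345
Compute Q / denom = 4 / 191.1345 = 0.02092767
Compute 10 * log10(0.02092767) = -16.7928
SPL = 117.1 + (-16.7928) = 100.31

100.31 dB


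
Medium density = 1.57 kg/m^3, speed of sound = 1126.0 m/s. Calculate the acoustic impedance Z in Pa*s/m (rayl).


Given values:
  rho = 1.57 kg/m^3
  c = 1126.0 m/s
Formula: Z = rho * c
Z = 1.57 * 1126.0
Z = 1767.82

1767.82 rayl


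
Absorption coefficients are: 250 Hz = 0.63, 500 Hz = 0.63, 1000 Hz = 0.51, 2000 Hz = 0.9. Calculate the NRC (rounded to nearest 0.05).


Given values:
  a_250 = 0.63, a_500 = 0.63
  a_1000 = 0.51, a_2000 = 0.9
Formula: NRC = (a250 + a500 + a1000 + a2000) / 4
Sum = 0.63 + 0.63 + 0.51 + 0.9 = 2.67
NRC = 2.67 / 4 = 0.6675
Rounded to nearest 0.05: 0.65

0.65


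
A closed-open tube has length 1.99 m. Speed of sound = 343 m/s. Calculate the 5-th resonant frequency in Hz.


Given values:
  Tube type: closed-open, L = 1.99 m, c = 343 m/s, n = 5
Formula: f_n = (2n - 1) * c / (4 * L)
Compute 2n - 1 = 2*5 - 1 = 9
Compute 4 * L = 4 * 1.99 = 7.96
f = 9 * 343 / 7.96
f = 387.81

387.81 Hz


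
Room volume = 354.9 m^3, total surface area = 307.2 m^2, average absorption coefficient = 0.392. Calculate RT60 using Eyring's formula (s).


Given values:
  V = 354.9 m^3, S = 307.2 m^2, alpha = 0.392
Formula: RT60 = 0.161 * V / (-S * ln(1 - alpha))
Compute ln(1 - 0.392) = ln(0.608) = -0.49758
Denominator: -307.2 * -0.49758 = 152.8566
Numerator: 0.161 * 354.9 = 57.1389
RT60 = 57.1389 / 152.8566 = 0.374

0.374 s


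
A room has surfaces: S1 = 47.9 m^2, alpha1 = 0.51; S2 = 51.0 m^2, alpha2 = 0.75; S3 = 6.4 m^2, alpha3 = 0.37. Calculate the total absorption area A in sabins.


Given surfaces:
  Surface 1: 47.9 * 0.51 = 24.429
  Surface 2: 51.0 * 0.75 = 38.25
  Surface 3: 6.4 * 0.37 = 2.368
Formula: A = sum(Si * alpha_i)
A = 24.429 + 38.25 + 2.368
A = 65.05

65.05 sabins


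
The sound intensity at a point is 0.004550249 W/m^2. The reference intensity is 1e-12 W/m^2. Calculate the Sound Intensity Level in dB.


Given values:
  I = 0.004550249 W/m^2
  I_ref = 1e-12 W/m^2
Formula: SIL = 10 * log10(I / I_ref)
Compute ratio: I / I_ref = 4550249000
Compute log10: log10(4550249000) = 9.658035
Multiply: SIL = 10 * 9.658035 = 96.58

96.58 dB


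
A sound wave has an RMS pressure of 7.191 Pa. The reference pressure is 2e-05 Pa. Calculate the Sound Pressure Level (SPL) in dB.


Given values:
  p = 7.191 Pa
  p_ref = 2e-05 Pa
Formula: SPL = 20 * log10(p / p_ref)
Compute ratio: p / p_ref = 7.191 / 2e-05 = 359550
Compute log10: log10(359550) = 5.555759
Multiply: SPL = 20 * 5.555759 = 111.12

111.12 dB


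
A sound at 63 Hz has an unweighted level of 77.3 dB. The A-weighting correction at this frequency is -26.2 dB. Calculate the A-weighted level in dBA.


Given values:
  SPL = 77.3 dB
  A-weighting at 63 Hz = -26.2 dB
Formula: L_A = SPL + A_weight
L_A = 77.3 + (-26.2)
L_A = 51.1

51.1 dBA


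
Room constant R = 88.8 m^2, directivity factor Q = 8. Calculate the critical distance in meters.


Given values:
  R = 88.8 m^2, Q = 8
Formula: d_c = 0.141 * sqrt(Q * R)
Compute Q * R = 8 * 88.8 = 710.4
Compute sqrt(710.4) = 26.6533
d_c = 0.141 * 26.6533 = 3.758

3.758 m


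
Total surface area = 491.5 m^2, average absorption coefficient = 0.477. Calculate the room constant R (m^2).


Given values:
  S = 491.5 m^2, alpha = 0.477
Formula: R = S * alpha / (1 - alpha)
Numerator: 491.5 * 0.477 = 234.4455
Denominator: 1 - 0.477 = 0.523
R = 234.4455 / 0.523 = 448.27

448.27 m^2


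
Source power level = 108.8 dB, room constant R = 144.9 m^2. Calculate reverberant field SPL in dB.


Given values:
  Lw = 108.8 dB, R = 144.9 m^2
Formula: SPL = Lw + 10 * log10(4 / R)
Compute 4 / R = 4 / 144.9 = 0.027605
Compute 10 * log10(0.027605) = -15.5901
SPL = 108.8 + (-15.5901) = 93.21

93.21 dB


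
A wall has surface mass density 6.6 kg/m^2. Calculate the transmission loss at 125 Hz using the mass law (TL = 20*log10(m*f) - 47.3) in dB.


Given values:
  m = 6.6 kg/m^2, f = 125 Hz
Formula: TL = 20 * log10(m * f) - 47.3
Compute m * f = 6.6 * 125 = 825.0
Compute log10(825.0) = 2.916454
Compute 20 * 2.916454 = 58.3291
TL = 58.3291 - 47.3 = 11.03

11.03 dB


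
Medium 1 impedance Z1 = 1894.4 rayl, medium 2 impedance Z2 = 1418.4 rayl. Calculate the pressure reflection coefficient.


Given values:
  Z1 = 1894.4 rayl, Z2 = 1418.4 rayl
Formula: R = (Z2 - Z1) / (Z2 + Z1)
Numerator: Z2 - Z1 = 1418.4 - 1894.4 = -476.0
Denominator: Z2 + Z1 = 1418.4 + 1894.4 = 3312.8
R = -476.0 / 3312.8 = -0.1437

-0.1437


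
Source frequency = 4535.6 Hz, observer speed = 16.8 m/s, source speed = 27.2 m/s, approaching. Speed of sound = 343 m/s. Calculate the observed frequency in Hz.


Given values:
  f_s = 4535.6 Hz, v_o = 16.8 m/s, v_s = 27.2 m/s
  Direction: approaching
Formula: f_o = f_s * (c + v_o) / (c - v_s)
Numerator: c + v_o = 343 + 16.8 = 359.8
Denominator: c - v_s = 343 - 27.2 = 315.8
f_o = 4535.6 * 359.8 / 315.8 = 5167.54

5167.54 Hz


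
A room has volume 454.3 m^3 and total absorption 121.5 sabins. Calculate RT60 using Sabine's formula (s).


Given values:
  V = 454.3 m^3
  A = 121.5 sabins
Formula: RT60 = 0.161 * V / A
Numerator: 0.161 * 454.3 = 73.1423
RT60 = 73.1423 / 121.5 = 0.602

0.602 s


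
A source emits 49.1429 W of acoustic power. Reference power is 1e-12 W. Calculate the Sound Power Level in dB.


Given values:
  W = 49.1429 W
  W_ref = 1e-12 W
Formula: SWL = 10 * log10(W / W_ref)
Compute ratio: W / W_ref = 49142900000000
Compute log10: log10(49142900000000) = 13.691461
Multiply: SWL = 10 * 13.691461 = 136.91

136.91 dB


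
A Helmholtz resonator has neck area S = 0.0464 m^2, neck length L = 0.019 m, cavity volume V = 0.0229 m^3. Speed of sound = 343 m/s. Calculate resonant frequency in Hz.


Given values:
  S = 0.0464 m^2, L = 0.019 m, V = 0.0229 m^3, c = 343 m/s
Formula: f = (c / (2*pi)) * sqrt(S / (V * L))
Compute V * L = 0.0229 * 0.019 = 0.0004351
Compute S / (V * L) = 0.0464 / 0.0004351 = 106.6422
Compute sqrt(106.6422) = 10.326771
Compute c / (2*pi) = 343 / 6.283185 = 54.590148
f = 54.590148 * 10.326771 = 563.74

563.74 Hz


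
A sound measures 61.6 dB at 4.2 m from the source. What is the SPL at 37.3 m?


Given values:
  SPL1 = 61.6 dB, r1 = 4.2 m, r2 = 37.3 m
Formula: SPL2 = SPL1 - 20 * log10(r2 / r1)
Compute ratio: r2 / r1 = 37.3 / 4.2 = 8.881
Compute log10: log10(8.881) = 0.948462
Compute drop: 20 * 0.948462 = 18.9692
SPL2 = 61.6 - 18.9692 = 42.63

42.63 dB


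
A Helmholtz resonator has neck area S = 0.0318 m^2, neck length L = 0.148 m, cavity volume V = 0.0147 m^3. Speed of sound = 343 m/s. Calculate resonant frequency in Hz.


Given values:
  S = 0.0318 m^2, L = 0.148 m, V = 0.0147 m^3, c = 343 m/s
Formula: f = (c / (2*pi)) * sqrt(S / (V * L))
Compute V * L = 0.0147 * 0.148 = 0.0021756
Compute S / (V * L) = 0.0318 / 0.0021756 = 14.6167
Compute sqrt(14.6167) = 3.823179
Compute c / (2*pi) = 343 / 6.283185 = 54.590148
f = 54.590148 * 3.823179 = 208.71

208.71 Hz


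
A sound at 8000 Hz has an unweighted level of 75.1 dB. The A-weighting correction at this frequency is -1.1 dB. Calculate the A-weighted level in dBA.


Given values:
  SPL = 75.1 dB
  A-weighting at 8000 Hz = -1.1 dB
Formula: L_A = SPL + A_weight
L_A = 75.1 + (-1.1)
L_A = 74.0

74.0 dBA


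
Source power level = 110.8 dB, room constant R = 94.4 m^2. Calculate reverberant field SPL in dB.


Given values:
  Lw = 110.8 dB, R = 94.4 m^2
Formula: SPL = Lw + 10 * log10(4 / R)
Compute 4 / R = 4 / 94.4 = 0.042373
Compute 10 * log10(0.042373) = -13.7291
SPL = 110.8 + (-13.7291) = 97.07

97.07 dB


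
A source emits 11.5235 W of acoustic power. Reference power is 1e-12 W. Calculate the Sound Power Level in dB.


Given values:
  W = 11.5235 W
  W_ref = 1e-12 W
Formula: SWL = 10 * log10(W / W_ref)
Compute ratio: W / W_ref = 11523500000000
Compute log10: log10(11523500000000) = 13.061584
Multiply: SWL = 10 * 13.061584 = 130.62

130.62 dB


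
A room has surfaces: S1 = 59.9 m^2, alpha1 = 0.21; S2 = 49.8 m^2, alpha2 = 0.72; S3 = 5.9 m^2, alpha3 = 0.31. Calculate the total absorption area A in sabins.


Given surfaces:
  Surface 1: 59.9 * 0.21 = 12.579
  Surface 2: 49.8 * 0.72 = 35.856
  Surface 3: 5.9 * 0.31 = 1.829
Formula: A = sum(Si * alpha_i)
A = 12.579 + 35.856 + 1.829
A = 50.26

50.26 sabins


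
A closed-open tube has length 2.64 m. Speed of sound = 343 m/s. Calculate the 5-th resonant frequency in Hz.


Given values:
  Tube type: closed-open, L = 2.64 m, c = 343 m/s, n = 5
Formula: f_n = (2n - 1) * c / (4 * L)
Compute 2n - 1 = 2*5 - 1 = 9
Compute 4 * L = 4 * 2.64 = 10.56
f = 9 * 343 / 10.56
f = 292.33

292.33 Hz


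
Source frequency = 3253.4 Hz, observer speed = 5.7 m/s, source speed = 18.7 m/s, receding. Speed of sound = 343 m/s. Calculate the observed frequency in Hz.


Given values:
  f_s = 3253.4 Hz, v_o = 5.7 m/s, v_s = 18.7 m/s
  Direction: receding
Formula: f_o = f_s * (c - v_o) / (c + v_s)
Numerator: c - v_o = 343 - 5.7 = 337.3
Denominator: c + v_s = 343 + 18.7 = 361.7
f_o = 3253.4 * 337.3 / 361.7 = 3033.93

3033.93 Hz


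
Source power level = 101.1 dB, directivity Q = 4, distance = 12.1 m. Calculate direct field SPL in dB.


Given values:
  Lw = 101.1 dB, Q = 4, r = 12.1 m
Formula: SPL = Lw + 10 * log10(Q / (4 * pi * r^2))
Compute 4 * pi * r^2 = 4 * pi * 12.1^2 = 1839.8423
Compute Q / denom = 4 / 1839.8423 = 0.0021741
Compute 10 * log10(0.0021741) = -26.6272
SPL = 101.1 + (-26.6272) = 74.47

74.47 dB


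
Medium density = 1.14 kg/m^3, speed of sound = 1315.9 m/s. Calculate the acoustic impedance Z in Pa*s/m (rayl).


Given values:
  rho = 1.14 kg/m^3
  c = 1315.9 m/s
Formula: Z = rho * c
Z = 1.14 * 1315.9
Z = 1500.13

1500.13 rayl


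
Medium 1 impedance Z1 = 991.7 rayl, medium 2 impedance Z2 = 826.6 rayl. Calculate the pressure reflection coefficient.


Given values:
  Z1 = 991.7 rayl, Z2 = 826.6 rayl
Formula: R = (Z2 - Z1) / (Z2 + Z1)
Numerator: Z2 - Z1 = 826.6 - 991.7 = -165.1
Denominator: Z2 + Z1 = 826.6 + 991.7 = 1818.3
R = -165.1 / 1818.3 = -0.0908

-0.0908


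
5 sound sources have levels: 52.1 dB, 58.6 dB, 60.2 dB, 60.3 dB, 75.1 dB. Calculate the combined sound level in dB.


Formula: L_total = 10 * log10( sum(10^(Li/10)) )
  Source 1: 10^(52.1/10) = 162181.0097
  Source 2: 10^(58.6/10) = 724435.9601
  Source 3: 10^(60.2/10) = 1047128.5481
  Source 4: 10^(60.3/10) = 1071519.3052
  Source 5: 10^(75.1/10) = 32359365.693
Sum of linear values = 35364630.5161
L_total = 10 * log10(35364630.5161) = 75.49

75.49 dB


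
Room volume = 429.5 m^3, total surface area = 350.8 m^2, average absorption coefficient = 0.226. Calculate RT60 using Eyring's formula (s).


Given values:
  V = 429.5 m^3, S = 350.8 m^2, alpha = 0.226
Formula: RT60 = 0.161 * V / (-S * ln(1 - alpha))
Compute ln(1 - 0.226) = ln(0.774) = -0.256183
Denominator: -350.8 * -0.256183 = 89.869
Numerator: 0.161 * 429.5 = 69.1495
RT60 = 69.1495 / 89.869 = 0.769

0.769 s


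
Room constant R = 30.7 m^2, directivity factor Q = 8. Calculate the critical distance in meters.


Given values:
  R = 30.7 m^2, Q = 8
Formula: d_c = 0.141 * sqrt(Q * R)
Compute Q * R = 8 * 30.7 = 245.6
Compute sqrt(245.6) = 15.6716
d_c = 0.141 * 15.6716 = 2.21

2.21 m


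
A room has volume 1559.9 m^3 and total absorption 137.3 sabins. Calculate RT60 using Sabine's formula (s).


Given values:
  V = 1559.9 m^3
  A = 137.3 sabins
Formula: RT60 = 0.161 * V / A
Numerator: 0.161 * 1559.9 = 251.1439
RT60 = 251.1439 / 137.3 = 1.829

1.829 s


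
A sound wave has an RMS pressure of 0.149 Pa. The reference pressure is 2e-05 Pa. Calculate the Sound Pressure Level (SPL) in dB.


Given values:
  p = 0.149 Pa
  p_ref = 2e-05 Pa
Formula: SPL = 20 * log10(p / p_ref)
Compute ratio: p / p_ref = 0.149 / 2e-05 = 7450
Compute log10: log10(7450) = 3.872156
Multiply: SPL = 20 * 3.872156 = 77.44

77.44 dB
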